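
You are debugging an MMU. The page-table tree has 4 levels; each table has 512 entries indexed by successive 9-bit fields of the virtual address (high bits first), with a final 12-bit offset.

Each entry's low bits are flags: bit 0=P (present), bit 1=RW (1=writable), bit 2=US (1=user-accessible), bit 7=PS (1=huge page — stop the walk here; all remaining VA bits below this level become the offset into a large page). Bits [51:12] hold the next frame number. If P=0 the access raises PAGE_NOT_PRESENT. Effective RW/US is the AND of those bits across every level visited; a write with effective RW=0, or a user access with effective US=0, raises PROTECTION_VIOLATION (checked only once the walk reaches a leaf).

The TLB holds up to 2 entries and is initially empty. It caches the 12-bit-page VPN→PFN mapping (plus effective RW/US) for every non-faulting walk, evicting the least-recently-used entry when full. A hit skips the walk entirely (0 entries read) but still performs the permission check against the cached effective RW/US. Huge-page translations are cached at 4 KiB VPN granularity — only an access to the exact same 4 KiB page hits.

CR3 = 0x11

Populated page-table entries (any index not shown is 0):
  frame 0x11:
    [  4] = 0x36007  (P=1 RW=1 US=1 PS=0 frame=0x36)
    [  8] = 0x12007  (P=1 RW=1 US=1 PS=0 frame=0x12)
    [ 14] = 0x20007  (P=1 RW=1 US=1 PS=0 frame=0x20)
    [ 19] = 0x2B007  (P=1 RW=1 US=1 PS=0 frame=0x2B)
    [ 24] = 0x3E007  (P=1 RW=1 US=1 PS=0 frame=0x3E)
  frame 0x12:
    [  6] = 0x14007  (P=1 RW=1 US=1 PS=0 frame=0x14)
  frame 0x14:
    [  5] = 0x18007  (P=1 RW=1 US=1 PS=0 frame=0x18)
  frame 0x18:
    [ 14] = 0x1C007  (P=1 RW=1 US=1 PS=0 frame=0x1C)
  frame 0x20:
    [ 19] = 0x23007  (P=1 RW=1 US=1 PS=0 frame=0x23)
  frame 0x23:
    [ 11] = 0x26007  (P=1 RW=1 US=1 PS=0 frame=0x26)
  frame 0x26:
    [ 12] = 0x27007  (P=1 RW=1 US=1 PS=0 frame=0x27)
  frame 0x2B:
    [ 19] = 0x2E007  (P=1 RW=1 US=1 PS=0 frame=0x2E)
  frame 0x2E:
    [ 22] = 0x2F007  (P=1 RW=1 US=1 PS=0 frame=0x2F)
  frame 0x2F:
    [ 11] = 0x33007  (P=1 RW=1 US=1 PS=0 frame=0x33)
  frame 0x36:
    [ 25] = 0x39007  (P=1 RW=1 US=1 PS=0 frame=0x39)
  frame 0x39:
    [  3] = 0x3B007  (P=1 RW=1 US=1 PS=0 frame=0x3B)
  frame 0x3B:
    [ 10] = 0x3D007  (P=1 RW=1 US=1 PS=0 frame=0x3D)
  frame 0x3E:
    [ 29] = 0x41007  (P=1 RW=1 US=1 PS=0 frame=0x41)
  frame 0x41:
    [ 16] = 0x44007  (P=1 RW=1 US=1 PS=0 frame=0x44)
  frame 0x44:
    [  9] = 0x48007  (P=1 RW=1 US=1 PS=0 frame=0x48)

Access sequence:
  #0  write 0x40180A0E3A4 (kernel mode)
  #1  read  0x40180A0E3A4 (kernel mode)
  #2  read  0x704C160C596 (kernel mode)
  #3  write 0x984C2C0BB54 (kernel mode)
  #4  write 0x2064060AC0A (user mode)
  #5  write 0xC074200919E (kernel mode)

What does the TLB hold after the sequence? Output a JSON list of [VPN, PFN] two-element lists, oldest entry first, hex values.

Walk each access:
#0 VA=0x40180A0E3A4 (w,kernel):
  [0] read 0x11 idx=8: raw=0x12007 flags P=1 W=1 U=1 S=0
  [1] read 0x12 idx=6: raw=0x14007 flags P=1 W=1 U=1 S=0
  [2] read 0x14 idx=5: raw=0x18007 flags P=1 W=1 U=1 S=0
  [3] read 0x18 idx=14: raw=0x1C007 flags P=1 W=1 U=1 S=0
  ✓ 0x1C3A4  — 4 lookups
#1 VA=0x40180A0E3A4 (r,kernel):
  TLB hit vpn=0x40180A0E → PA=0x1C3A4
#2 VA=0x704C160C596 (r,kernel):
  [0] read 0x11 idx=14: raw=0x20007 flags P=1 W=1 U=1 S=0
  [1] read 0x20 idx=19: raw=0x23007 flags P=1 W=1 U=1 S=0
  [2] read 0x23 idx=11: raw=0x26007 flags P=1 W=1 U=1 S=0
  [3] read 0x26 idx=12: raw=0x27007 flags P=1 W=1 U=1 S=0
  ✓ 0x27596  — 4 lookups
#3 VA=0x984C2C0BB54 (w,kernel):
  [0] read 0x11 idx=19: raw=0x2B007 flags P=1 W=1 U=1 S=0
  [1] read 0x2B idx=19: raw=0x2E007 flags P=1 W=1 U=1 S=0
  [2] read 0x2E idx=22: raw=0x2F007 flags P=1 W=1 U=1 S=0
  [3] read 0x2F idx=11: raw=0x33007 flags P=1 W=1 U=1 S=0
  ✓ 0x33B54  — 4 lookups
#4 VA=0x2064060AC0A (w,user):
  [0] read 0x11 idx=4: raw=0x36007 flags P=1 W=1 U=1 S=0
  [1] read 0x36 idx=25: raw=0x39007 flags P=1 W=1 U=1 S=0
  [2] read 0x39 idx=3: raw=0x3B007 flags P=1 W=1 U=1 S=0
  [3] read 0x3B idx=10: raw=0x3D007 flags P=1 W=1 U=1 S=0
  ✓ 0x3DC0A  — 4 lookups
#5 VA=0xC074200919E (w,kernel):
  [0] read 0x11 idx=24: raw=0x3E007 flags P=1 W=1 U=1 S=0
  [1] read 0x3E idx=29: raw=0x41007 flags P=1 W=1 U=1 S=0
  [2] read 0x41 idx=16: raw=0x44007 flags P=1 W=1 U=1 S=0
  [3] read 0x44 idx=9: raw=0x48007 flags P=1 W=1 U=1 S=0
  ✓ 0x4819E  — 4 lookups

TLB: [["0x2064060A", "0x3D"], ["0xC0742009", "0x48"]]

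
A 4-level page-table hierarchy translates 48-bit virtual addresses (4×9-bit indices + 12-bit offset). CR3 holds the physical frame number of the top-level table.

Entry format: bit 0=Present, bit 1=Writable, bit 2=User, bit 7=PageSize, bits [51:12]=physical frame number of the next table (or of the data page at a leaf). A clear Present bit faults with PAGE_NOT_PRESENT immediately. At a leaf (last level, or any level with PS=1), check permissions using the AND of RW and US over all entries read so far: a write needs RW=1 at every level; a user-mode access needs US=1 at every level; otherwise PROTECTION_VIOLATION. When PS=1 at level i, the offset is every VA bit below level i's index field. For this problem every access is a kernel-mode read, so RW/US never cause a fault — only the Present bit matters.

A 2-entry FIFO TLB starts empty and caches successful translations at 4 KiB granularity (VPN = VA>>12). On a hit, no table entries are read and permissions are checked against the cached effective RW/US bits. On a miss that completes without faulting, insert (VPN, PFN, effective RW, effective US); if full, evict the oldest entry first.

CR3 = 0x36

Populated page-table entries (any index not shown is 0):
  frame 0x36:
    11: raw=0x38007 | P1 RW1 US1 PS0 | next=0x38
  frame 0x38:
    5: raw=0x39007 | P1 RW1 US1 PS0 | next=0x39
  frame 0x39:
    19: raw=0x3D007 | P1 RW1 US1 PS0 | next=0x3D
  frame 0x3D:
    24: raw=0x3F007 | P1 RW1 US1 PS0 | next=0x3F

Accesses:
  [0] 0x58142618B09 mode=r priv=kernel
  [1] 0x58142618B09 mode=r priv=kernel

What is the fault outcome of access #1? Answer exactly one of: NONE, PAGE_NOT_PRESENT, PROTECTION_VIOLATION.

Trace:
#0 VA=0x58142618B09 (r,kernel):
  [0] read 0x36 idx=11: raw=0x38007 flags P=1 W=1 U=1 S=0
  [1] read 0x38 idx=5: raw=0x39007 flags P=1 W=1 U=1 S=0
  [2] read 0x39 idx=19: raw=0x3D007 flags P=1 W=1 U=1 S=0
  [3] read 0x3D idx=24: raw=0x3F007 flags P=1 W=1 U=1 S=0
  → PA=0x3FB09  (4 entries read)
#1 VA=0x58142618B09 (r,kernel):
  TLB hit vpn=0x58142618 → PA=0x3FB09

Access #1 fault: NONE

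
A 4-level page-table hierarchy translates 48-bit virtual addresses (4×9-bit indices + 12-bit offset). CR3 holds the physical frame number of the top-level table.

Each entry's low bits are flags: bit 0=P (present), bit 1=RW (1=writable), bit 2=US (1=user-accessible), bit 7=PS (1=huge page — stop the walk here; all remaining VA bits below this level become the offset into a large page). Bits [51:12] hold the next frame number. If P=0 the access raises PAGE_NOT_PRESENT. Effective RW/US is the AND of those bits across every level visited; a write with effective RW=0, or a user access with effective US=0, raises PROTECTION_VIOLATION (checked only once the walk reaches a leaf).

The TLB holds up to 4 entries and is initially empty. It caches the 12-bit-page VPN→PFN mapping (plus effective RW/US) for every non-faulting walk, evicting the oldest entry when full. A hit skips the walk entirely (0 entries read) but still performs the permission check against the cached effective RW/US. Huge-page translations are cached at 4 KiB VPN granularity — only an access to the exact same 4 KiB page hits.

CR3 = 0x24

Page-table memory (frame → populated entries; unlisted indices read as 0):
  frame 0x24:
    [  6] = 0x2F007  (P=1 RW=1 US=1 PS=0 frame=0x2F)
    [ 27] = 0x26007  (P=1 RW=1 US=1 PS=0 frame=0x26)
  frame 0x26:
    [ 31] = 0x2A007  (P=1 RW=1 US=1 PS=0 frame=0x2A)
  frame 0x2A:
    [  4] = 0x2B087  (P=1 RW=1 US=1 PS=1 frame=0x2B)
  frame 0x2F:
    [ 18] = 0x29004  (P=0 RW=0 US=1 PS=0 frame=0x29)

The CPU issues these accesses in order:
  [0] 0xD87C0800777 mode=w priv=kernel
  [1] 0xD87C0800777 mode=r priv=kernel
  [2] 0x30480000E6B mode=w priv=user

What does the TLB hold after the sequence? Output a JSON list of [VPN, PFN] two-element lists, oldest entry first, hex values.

Walk each access:
#0 VA=0xD87C0800777 (w,kernel):
  lvl0: tbl 0x24, slot 27 ⇒ 0x26007 (P1/RW1/US1/PS0)
  lvl1: tbl 0x26, slot 31 ⇒ 0x2A007 (P1/RW1/US1/PS0)
  lvl2: tbl 0x2A, slot 4 ⇒ 0x2B087 (P1/RW1/US1/PS1)
  ✓ 0x2B777 (huge @L2)  — 3 lookups
#1 VA=0xD87C0800777 (r,kernel):
  TLB hit vpn=0xD87C0800 → PA=0x2B777
#2 VA=0x30480000E6B (w,user):
  lvl0: tbl 0x24, slot 6 ⇒ 0x2F007 (P1/RW1/US1/PS0)
  lvl1: tbl 0x2F, slot 18 ⇒ 0x29004 (P0/RW0/US1/PS0)
  ⇒ fault: PAGE_NOT_PRESENT  — 2 lookups

TLB: [["0xD87C0800", "0x2B"]]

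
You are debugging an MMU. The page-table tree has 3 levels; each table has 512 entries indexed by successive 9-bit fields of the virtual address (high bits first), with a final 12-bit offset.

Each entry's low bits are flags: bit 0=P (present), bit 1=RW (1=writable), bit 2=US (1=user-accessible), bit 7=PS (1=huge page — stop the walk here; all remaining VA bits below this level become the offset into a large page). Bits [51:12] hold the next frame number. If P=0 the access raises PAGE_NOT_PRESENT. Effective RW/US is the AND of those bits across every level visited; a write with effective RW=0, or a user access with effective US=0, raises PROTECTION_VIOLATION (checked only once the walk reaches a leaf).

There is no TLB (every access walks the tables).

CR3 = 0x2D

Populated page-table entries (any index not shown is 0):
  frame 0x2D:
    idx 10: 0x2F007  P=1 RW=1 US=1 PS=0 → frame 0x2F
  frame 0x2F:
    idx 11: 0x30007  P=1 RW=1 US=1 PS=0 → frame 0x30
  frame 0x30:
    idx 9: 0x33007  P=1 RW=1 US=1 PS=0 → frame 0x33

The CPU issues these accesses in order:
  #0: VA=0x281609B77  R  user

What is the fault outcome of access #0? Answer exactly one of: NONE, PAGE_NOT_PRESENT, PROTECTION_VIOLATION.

Trace:
#0 VA=0x281609B77 (r,user):
  [0] read 0x2D idx=10: raw=0x2F007 flags P=1 W=1 U=1 S=0
  [1] read 0x2F idx=11: raw=0x30007 flags P=1 W=1 U=1 S=0
  [2] read 0x30 idx=9: raw=0x33007 flags P=1 W=1 U=1 S=0
  ⇒ phys 0x33B77  [3 reads]

Access #0 fault: NONE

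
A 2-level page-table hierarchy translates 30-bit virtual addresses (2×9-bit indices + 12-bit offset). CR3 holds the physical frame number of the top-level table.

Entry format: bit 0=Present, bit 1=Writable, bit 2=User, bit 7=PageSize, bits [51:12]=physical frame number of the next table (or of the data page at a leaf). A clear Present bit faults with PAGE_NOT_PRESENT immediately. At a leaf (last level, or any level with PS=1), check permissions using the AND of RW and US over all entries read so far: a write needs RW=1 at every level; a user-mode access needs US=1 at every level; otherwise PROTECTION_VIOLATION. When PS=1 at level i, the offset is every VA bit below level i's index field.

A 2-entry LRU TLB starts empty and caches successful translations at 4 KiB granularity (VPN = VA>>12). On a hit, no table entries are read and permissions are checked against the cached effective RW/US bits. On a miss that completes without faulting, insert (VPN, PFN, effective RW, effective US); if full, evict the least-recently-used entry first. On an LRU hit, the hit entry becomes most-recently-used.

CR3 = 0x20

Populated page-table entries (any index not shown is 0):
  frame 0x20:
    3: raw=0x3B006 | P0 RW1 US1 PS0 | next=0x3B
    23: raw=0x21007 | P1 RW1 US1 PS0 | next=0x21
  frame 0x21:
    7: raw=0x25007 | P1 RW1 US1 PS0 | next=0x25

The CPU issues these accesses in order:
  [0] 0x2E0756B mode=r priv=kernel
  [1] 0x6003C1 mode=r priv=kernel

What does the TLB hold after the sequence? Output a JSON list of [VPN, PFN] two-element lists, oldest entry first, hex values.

Per-access translation:
#0 VA=0x2E0756B (r,kernel):
  L0 @0x20[23] → 0x21007  P=1,RW=1,US=1,PS=0
  L1 @0x21[7] → 0x25007  P=1,RW=1,US=1,PS=0
  ⇒ phys 0x2556B  [2 reads]
#1 VA=0x6003C1 (r,kernel):
  L0 @0x20[3] → 0x3B006  P=0,RW=1,US=1,PS=0
  ⇒ fault: PAGE_NOT_PRESENT  — 1 lookups

TLB: [["0x2E07", "0x25"]]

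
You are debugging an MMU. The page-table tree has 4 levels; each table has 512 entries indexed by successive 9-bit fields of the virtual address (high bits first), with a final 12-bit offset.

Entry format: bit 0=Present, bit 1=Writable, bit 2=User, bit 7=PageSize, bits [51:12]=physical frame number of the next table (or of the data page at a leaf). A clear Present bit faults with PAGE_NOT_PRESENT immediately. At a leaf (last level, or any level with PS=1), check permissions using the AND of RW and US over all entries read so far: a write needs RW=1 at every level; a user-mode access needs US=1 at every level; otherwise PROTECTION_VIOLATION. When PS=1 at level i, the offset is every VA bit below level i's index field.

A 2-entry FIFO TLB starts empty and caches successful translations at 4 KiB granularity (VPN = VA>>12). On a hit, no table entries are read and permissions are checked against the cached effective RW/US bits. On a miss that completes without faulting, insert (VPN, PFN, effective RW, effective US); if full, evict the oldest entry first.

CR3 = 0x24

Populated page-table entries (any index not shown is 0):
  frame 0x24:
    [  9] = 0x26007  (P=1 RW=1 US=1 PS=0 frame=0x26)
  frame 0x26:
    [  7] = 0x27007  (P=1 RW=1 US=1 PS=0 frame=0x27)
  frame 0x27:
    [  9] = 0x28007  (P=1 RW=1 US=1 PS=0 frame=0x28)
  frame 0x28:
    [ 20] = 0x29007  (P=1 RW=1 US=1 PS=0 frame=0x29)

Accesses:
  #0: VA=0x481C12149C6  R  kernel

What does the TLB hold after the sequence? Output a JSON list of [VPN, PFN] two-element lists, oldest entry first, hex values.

Per-access translation:
#0 VA=0x481C12149C6 (r,kernel):
  lvl0: tbl 0x24, slot 9 ⇒ 0x26007 (P1/RW1/US1/PS0)
  lvl1: tbl 0x26, slot 7 ⇒ 0x27007 (P1/RW1/US1/PS0)
  lvl2: tbl 0x27, slot 9 ⇒ 0x28007 (P1/RW1/US1/PS0)
  lvl3: tbl 0x28, slot 20 ⇒ 0x29007 (P1/RW1/US1/PS0)
  ⇒ phys 0x299C6  [4 reads]

TLB: [["0x481C1214", "0x29"]]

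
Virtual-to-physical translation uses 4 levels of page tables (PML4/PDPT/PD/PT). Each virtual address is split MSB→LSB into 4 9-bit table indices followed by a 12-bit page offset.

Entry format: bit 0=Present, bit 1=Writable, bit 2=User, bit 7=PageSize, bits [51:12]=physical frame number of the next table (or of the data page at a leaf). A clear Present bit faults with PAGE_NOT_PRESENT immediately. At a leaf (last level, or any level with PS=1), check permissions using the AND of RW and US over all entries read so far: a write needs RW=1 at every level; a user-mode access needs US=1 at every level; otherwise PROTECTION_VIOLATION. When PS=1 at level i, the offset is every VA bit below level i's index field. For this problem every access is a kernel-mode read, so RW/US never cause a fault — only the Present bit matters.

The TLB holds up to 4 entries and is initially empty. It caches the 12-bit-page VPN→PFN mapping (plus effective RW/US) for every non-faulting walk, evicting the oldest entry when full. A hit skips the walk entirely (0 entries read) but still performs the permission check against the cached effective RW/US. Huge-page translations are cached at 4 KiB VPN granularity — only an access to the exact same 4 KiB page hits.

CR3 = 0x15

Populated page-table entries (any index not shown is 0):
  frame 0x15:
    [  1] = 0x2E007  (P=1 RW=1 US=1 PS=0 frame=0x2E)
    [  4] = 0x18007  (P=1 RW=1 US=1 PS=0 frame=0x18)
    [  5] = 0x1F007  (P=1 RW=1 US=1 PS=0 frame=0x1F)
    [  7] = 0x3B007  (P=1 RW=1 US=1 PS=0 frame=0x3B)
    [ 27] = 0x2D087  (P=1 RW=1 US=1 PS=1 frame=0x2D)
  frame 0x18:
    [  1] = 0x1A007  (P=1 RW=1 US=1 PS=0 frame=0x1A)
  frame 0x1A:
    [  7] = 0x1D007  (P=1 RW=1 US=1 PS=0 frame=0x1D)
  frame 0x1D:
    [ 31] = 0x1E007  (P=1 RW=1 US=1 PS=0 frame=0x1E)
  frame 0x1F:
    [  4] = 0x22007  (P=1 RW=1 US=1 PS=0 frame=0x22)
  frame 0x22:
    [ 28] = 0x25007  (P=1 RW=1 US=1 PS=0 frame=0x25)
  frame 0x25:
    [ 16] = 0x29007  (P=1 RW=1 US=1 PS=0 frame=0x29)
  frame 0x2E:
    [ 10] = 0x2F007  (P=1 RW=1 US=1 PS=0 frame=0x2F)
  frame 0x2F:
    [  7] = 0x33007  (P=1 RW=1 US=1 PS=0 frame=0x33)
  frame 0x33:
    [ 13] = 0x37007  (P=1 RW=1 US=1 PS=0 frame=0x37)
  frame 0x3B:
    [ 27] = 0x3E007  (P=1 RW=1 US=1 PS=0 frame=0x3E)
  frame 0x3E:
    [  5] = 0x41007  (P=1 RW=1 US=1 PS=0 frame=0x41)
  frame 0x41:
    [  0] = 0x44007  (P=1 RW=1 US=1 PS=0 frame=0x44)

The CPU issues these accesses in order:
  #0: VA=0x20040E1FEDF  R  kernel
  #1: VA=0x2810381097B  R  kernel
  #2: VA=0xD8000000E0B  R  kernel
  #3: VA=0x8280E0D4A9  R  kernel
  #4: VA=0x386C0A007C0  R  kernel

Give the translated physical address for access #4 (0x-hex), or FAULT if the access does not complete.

Per-access translation:
#0 VA=0x20040E1FEDF (r,kernel):
  lvl0: tbl 0x15, slot 4 ⇒ 0x18007 (P1/RW1/US1/PS0)
  lvl1: tbl 0x18, slot 1 ⇒ 0x1A007 (P1/RW1/US1/PS0)
  lvl2: tbl 0x1A, slot 7 ⇒ 0x1D007 (P1/RW1/US1/PS0)
  lvl3: tbl 0x1D, slot 31 ⇒ 0x1E007 (P1/RW1/US1/PS0)
  → PA=0x1EEDF  (4 entries read)
#1 VA=0x2810381097B (r,kernel):
  lvl0: tbl 0x15, slot 5 ⇒ 0x1F007 (P1/RW1/US1/PS0)
  lvl1: tbl 0x1F, slot 4 ⇒ 0x22007 (P1/RW1/US1/PS0)
  lvl2: tbl 0x22, slot 28 ⇒ 0x25007 (P1/RW1/US1/PS0)
  lvl3: tbl 0x25, slot 16 ⇒ 0x29007 (P1/RW1/US1/PS0)
  → PA=0x2997B  (4 entries read)
#2 VA=0xD8000000E0B (r,kernel):
  lvl0: tbl 0x15, slot 27 ⇒ 0x2D087 (P1/RW1/US1/PS1)
  → PA=0x2DE0B (huge @L0)  (1 entries read)
#3 VA=0x8280E0D4A9 (r,kernel):
  lvl0: tbl 0x15, slot 1 ⇒ 0x2E007 (P1/RW1/US1/PS0)
  lvl1: tbl 0x2E, slot 10 ⇒ 0x2F007 (P1/RW1/US1/PS0)
  lvl2: tbl 0x2F, slot 7 ⇒ 0x33007 (P1/RW1/US1/PS0)
  lvl3: tbl 0x33, slot 13 ⇒ 0x37007 (P1/RW1/US1/PS0)
  → PA=0x374A9  (4 entries read)
#4 VA=0x386C0A007C0 (r,kernel):
  lvl0: tbl 0x15, slot 7 ⇒ 0x3B007 (P1/RW1/US1/PS0)
  lvl1: tbl 0x3B, slot 27 ⇒ 0x3E007 (P1/RW1/US1/PS0)
  lvl2: tbl 0x3E, slot 5 ⇒ 0x41007 (P1/RW1/US1/PS0)
  lvl3: tbl 0x41, slot 0 ⇒ 0x44007 (P1/RW1/US1/PS0)
  → PA=0x447C0  (4 entries read)

Access #4 PA: 0x447C0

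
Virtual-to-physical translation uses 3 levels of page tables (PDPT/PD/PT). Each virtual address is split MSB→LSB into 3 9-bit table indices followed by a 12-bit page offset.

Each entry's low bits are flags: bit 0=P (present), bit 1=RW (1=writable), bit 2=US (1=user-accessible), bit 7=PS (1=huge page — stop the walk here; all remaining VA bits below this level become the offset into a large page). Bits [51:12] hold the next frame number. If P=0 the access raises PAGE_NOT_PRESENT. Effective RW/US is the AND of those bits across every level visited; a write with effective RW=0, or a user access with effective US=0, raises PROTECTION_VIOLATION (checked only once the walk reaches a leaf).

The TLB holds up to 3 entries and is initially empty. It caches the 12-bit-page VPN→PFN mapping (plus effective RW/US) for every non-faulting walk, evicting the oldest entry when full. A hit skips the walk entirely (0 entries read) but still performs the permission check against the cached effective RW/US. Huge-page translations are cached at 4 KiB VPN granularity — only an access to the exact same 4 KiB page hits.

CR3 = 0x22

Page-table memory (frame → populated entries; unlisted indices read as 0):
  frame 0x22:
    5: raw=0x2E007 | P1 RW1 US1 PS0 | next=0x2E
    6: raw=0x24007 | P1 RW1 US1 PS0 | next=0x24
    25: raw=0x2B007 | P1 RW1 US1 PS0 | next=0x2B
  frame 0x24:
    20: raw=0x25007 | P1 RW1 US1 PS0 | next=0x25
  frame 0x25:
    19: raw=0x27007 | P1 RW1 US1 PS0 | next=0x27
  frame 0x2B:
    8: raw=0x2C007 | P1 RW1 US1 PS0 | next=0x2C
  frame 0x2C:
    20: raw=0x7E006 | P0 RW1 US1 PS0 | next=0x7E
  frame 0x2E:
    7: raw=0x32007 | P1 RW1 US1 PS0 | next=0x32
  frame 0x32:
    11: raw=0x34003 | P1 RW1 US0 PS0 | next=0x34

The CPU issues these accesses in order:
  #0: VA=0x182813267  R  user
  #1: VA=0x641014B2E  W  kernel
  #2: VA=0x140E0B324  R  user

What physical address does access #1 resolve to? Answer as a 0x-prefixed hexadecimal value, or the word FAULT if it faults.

Per-access translation:
#0 VA=0x182813267 (r,user):
  [0] read 0x22 idx=6: raw=0x24007 flags P=1 W=1 U=1 S=0
  [1] read 0x24 idx=20: raw=0x25007 flags P=1 W=1 U=1 S=0
  [2] read 0x25 idx=19: raw=0x27007 flags P=1 W=1 U=1 S=0
  ✓ 0x27267  — 3 lookups
#1 VA=0x641014B2E (w,kernel):
  [0] read 0x22 idx=25: raw=0x2B007 flags P=1 W=1 U=1 S=0
  [1] read 0x2B idx=8: raw=0x2C007 flags P=1 W=1 U=1 S=0
  [2] read 0x2C idx=20: raw=0x7E006 flags P=0 W=1 U=1 S=0
  → PAGE_NOT_PRESENT  (3 entries read)
#2 VA=0x140E0B324 (r,user):
  [0] read 0x22 idx=5: raw=0x2E007 flags P=1 W=1 U=1 S=0
  [1] read 0x2E idx=7: raw=0x32007 flags P=1 W=1 U=1 S=0
  [2] read 0x32 idx=11: raw=0x34003 flags P=1 W=1 U=0 S=0
  → PROTECTION_VIOLATION  (3 entries read)

Access #1 PA: FAULT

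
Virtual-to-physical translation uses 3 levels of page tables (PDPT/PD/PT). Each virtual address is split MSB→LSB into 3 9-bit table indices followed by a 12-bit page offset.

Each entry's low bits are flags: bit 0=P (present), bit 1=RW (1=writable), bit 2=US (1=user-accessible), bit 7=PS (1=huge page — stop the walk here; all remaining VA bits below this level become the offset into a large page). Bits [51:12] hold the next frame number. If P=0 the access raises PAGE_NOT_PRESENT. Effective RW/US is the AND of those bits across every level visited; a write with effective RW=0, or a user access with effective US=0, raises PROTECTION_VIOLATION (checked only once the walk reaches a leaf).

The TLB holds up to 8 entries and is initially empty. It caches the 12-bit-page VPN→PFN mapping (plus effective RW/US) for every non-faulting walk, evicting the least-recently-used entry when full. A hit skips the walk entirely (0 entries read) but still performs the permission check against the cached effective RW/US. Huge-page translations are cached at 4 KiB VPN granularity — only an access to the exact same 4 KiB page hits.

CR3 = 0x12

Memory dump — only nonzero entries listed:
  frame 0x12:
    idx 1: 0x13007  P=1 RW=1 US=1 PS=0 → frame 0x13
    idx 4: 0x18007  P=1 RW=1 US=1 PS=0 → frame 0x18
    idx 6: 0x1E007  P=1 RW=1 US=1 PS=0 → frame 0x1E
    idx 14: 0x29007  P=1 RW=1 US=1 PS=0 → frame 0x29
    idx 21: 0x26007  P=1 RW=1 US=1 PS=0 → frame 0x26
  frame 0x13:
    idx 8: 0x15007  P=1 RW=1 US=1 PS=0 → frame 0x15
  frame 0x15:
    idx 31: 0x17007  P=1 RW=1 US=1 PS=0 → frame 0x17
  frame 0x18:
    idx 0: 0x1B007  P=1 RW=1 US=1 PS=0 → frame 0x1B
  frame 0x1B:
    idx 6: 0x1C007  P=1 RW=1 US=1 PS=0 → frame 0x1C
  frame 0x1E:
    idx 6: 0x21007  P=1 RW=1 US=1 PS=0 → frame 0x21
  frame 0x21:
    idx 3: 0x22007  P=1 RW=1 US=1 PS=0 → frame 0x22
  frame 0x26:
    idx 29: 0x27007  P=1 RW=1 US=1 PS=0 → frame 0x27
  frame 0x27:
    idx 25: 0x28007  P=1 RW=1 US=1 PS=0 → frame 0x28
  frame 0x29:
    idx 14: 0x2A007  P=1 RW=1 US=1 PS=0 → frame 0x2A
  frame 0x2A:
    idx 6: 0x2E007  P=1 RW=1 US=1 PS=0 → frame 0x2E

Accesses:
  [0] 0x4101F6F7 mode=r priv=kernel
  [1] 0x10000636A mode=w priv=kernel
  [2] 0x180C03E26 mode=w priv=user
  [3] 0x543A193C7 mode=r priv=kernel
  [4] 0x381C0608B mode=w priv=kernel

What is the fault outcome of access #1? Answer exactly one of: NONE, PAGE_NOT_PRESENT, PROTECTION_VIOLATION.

Trace:
#0 VA=0x4101F6F7 (r,kernel):
  L0 @0x12[1] → 0x13007  P=1,RW=1,US=1,PS=0
  L1 @0x13[8] → 0x15007  P=1,RW=1,US=1,PS=0
  L2 @0x15[31] → 0x17007  P=1,RW=1,US=1,PS=0
  → PA=0x176F7  (3 entries read)
#1 VA=0x10000636A (w,kernel):
  L0 @0x12[4] → 0x18007  P=1,RW=1,US=1,PS=0
  L1 @0x18[0] → 0x1B007  P=1,RW=1,US=1,PS=0
  L2 @0x1B[6] → 0x1C007  P=1,RW=1,US=1,PS=0
  → PA=0x1C36A  (3 entries read)
#2 VA=0x180C03E26 (w,user):
  L0 @0x12[6] → 0x1E007  P=1,RW=1,US=1,PS=0
  L1 @0x1E[6] → 0x21007  P=1,RW=1,US=1,PS=0
  L2 @0x21[3] → 0x22007  P=1,RW=1,US=1,PS=0
  → PA=0x22E26  (3 entries read)
#3 VA=0x543A193C7 (r,kernel):
  L0 @0x12[21] → 0x26007  P=1,RW=1,US=1,PS=0
  L1 @0x26[29] → 0x27007  P=1,RW=1,US=1,PS=0
  L2 @0x27[25] → 0x28007  P=1,RW=1,US=1,PS=0
  → PA=0x283C7  (3 entries read)
#4 VA=0x381C0608B (w,kernel):
  L0 @0x12[14] → 0x29007  P=1,RW=1,US=1,PS=0
  L1 @0x29[14] → 0x2A007  P=1,RW=1,US=1,PS=0
  L2 @0x2A[6] → 0x2E007  P=1,RW=1,US=1,PS=0
  → PA=0x2E08B  (3 entries read)

Access #1 fault: NONE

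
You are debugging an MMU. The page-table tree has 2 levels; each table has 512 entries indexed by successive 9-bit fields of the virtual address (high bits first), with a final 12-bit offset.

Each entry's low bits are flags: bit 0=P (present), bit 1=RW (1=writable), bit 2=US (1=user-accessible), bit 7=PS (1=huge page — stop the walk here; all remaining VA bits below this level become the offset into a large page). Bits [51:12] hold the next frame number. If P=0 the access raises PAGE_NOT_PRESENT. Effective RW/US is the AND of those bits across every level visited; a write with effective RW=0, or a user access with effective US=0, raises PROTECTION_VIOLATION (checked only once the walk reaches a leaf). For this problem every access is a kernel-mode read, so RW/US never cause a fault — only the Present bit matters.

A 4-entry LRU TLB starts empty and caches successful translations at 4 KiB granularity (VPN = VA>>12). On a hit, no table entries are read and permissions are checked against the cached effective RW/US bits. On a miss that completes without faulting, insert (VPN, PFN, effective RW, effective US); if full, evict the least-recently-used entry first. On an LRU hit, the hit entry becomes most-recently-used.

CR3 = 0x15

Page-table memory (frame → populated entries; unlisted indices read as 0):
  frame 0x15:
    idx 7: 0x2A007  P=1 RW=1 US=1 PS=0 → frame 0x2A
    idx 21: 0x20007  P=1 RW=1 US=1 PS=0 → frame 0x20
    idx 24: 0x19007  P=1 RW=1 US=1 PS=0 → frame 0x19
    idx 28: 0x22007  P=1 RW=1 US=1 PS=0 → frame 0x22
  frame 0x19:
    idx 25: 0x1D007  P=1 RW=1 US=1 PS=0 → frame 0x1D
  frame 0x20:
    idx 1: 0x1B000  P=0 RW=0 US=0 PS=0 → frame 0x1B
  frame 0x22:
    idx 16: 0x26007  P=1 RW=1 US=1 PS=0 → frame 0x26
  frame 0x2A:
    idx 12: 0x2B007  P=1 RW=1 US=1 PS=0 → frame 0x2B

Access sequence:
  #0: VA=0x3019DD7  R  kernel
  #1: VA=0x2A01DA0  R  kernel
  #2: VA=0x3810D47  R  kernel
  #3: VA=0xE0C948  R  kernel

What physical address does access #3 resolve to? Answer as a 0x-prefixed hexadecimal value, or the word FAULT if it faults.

Per-access translation:
#0 VA=0x3019DD7 (r,kernel):
  L0 @0x15[24] → 0x19007  P=1,RW=1,US=1,PS=0
  L1 @0x19[25] → 0x1D007  P=1,RW=1,US=1,PS=0
  → PA=0x1DDD7  (2 entries read)
#1 VA=0x2A01DA0 (r,kernel):
  L0 @0x15[21] → 0x20007  P=1,RW=1,US=1,PS=0
  L1 @0x20[1] → 0x1B000  P=0,RW=0,US=0,PS=0
  ⇒ fault: PAGE_NOT_PRESENT  — 2 lookups
#2 VA=0x3810D47 (r,kernel):
  L0 @0x15[28] → 0x22007  P=1,RW=1,US=1,PS=0
  L1 @0x22[16] → 0x26007  P=1,RW=1,US=1,PS=0
  → PA=0x26D47  (2 entries read)
#3 VA=0xE0C948 (r,kernel):
  L0 @0x15[7] → 0x2A007  P=1,RW=1,US=1,PS=0
  L1 @0x2A[12] → 0x2B007  P=1,RW=1,US=1,PS=0
  → PA=0x2B948  (2 entries read)

Access #3 PA: 0x2B948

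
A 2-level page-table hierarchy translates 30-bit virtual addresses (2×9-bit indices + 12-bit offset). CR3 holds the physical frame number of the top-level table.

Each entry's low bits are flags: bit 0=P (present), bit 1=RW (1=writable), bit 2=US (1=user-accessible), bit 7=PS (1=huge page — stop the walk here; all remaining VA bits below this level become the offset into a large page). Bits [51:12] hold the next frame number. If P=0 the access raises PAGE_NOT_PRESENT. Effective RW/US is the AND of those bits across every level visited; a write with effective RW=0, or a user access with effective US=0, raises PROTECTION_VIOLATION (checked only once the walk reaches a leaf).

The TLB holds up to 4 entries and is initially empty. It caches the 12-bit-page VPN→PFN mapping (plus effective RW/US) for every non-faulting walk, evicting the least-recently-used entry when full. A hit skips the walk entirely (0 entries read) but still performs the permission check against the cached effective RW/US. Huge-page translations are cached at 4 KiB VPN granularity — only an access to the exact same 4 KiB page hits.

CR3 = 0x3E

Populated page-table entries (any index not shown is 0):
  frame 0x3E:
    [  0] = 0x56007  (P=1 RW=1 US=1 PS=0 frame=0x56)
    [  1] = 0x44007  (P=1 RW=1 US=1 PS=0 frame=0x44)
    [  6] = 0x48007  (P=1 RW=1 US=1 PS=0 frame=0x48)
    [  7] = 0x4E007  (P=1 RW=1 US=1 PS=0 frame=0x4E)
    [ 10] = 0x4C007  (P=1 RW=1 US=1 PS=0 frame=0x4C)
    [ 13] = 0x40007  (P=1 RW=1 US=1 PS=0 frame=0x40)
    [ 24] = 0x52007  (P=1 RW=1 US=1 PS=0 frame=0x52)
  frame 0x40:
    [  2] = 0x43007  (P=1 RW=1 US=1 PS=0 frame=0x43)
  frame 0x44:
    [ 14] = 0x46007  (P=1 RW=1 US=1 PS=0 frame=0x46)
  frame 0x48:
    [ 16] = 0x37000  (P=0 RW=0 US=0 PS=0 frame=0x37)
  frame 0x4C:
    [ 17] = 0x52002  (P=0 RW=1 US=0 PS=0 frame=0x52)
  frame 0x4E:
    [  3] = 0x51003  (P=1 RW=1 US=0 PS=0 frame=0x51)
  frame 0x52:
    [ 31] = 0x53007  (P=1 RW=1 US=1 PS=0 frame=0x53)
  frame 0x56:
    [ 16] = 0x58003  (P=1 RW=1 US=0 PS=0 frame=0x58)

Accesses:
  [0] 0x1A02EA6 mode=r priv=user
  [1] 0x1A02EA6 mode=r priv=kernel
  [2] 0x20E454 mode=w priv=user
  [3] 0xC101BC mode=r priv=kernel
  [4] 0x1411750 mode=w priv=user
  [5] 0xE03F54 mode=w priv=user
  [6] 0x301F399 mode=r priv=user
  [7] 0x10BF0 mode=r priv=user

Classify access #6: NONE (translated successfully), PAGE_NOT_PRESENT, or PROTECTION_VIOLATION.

Per-access translation:
#0 VA=0x1A02EA6 (r,user):
  lvl0: tbl 0x3E, slot 13 ⇒ 0x40007 (P1/RW1/US1/PS0)
  lvl1: tbl 0x40, slot 2 ⇒ 0x43007 (P1/RW1/US1/PS0)
  ⇒ phys 0x43EA6  [2 reads]
#1 VA=0x1A02EA6 (r,kernel):
  TLB hit vpn=0x1A02 → PA=0x43EA6
#2 VA=0x20E454 (w,user):
  lvl0: tbl 0x3E, slot 1 ⇒ 0x44007 (P1/RW1/US1/PS0)
  lvl1: tbl 0x44, slot 14 ⇒ 0x46007 (P1/RW1/US1/PS0)
  ⇒ phys 0x46454  [2 reads]
#3 VA=0xC101BC (r,kernel):
  lvl0: tbl 0x3E, slot 6 ⇒ 0x48007 (P1/RW1/US1/PS0)
  lvl1: tbl 0x48, slot 16 ⇒ 0x37000 (P0/RW0/US0/PS0)
  ⇒ fault: PAGE_NOT_PRESENT  — 2 lookups
#4 VA=0x1411750 (w,user):
  lvl0: tbl 0x3E, slot 10 ⇒ 0x4C007 (P1/RW1/US1/PS0)
  lvl1: tbl 0x4C, slot 17 ⇒ 0x52002 (P0/RW1/US0/PS0)
  ⇒ fault: PAGE_NOT_PRESENT  — 2 lookups
#5 VA=0xE03F54 (w,user):
  lvl0: tbl 0x3E, slot 7 ⇒ 0x4E007 (P1/RW1/US1/PS0)
  lvl1: tbl 0x4E, slot 3 ⇒ 0x51003 (P1/RW1/US0/PS0)
  ⇒ fault: PROTECTION_VIOLATION  — 2 lookups
#6 VA=0x301F399 (r,user):
  lvl0: tbl 0x3E, slot 24 ⇒ 0x52007 (P1/RW1/US1/PS0)
  lvl1: tbl 0x52, slot 31 ⇒ 0x53007 (P1/RW1/US1/PS0)
  ⇒ phys 0x53399  [2 reads]
#7 VA=0x10BF0 (r,user):
  lvl0: tbl 0x3E, slot 0 ⇒ 0x56007 (P1/RW1/US1/PS0)
  lvl1: tbl 0x56, slot 16 ⇒ 0x58003 (P1/RW1/US0/PS0)
  ⇒ fault: PROTECTION_VIOLATION  — 2 lookups

Access #6 fault: NONE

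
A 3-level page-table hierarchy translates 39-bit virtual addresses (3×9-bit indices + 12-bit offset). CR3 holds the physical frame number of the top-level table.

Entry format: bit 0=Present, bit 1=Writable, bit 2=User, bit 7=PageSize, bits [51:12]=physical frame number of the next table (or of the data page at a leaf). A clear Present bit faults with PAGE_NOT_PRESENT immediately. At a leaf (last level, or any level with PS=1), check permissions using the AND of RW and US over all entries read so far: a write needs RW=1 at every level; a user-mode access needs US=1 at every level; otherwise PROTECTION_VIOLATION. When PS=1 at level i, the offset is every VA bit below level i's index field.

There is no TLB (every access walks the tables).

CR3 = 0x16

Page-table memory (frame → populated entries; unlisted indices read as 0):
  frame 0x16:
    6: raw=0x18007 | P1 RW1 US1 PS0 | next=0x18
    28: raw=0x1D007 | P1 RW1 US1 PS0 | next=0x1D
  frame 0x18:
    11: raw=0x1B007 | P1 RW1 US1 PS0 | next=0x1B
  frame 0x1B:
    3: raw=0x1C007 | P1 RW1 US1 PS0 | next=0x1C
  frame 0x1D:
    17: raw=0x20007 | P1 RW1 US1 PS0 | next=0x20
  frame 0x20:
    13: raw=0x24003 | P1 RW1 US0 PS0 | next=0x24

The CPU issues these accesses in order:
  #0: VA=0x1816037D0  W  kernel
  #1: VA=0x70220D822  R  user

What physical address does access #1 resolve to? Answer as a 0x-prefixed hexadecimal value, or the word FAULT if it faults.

Trace:
#0 VA=0x1816037D0 (w,kernel):
  [0] read 0x16 idx=6: raw=0x18007 flags P=1 W=1 U=1 S=0
  [1] read 0x18 idx=11: raw=0x1B007 flags P=1 W=1 U=1 S=0
  [2] read 0x1B idx=3: raw=0x1C007 flags P=1 W=1 U=1 S=0
  ⇒ phys 0x1C7D0  [3 reads]
#1 VA=0x70220D822 (r,user):
  [0] read 0x16 idx=28: raw=0x1D007 flags P=1 W=1 U=1 S=0
  [1] read 0x1D idx=17: raw=0x20007 flags P=1 W=1 U=1 S=0
  [2] read 0x20 idx=13: raw=0x24003 flags P=1 W=1 U=0 S=0
  ⇒ fault: PROTECTION_VIOLATION  — 3 lookups

Access #1 PA: FAULT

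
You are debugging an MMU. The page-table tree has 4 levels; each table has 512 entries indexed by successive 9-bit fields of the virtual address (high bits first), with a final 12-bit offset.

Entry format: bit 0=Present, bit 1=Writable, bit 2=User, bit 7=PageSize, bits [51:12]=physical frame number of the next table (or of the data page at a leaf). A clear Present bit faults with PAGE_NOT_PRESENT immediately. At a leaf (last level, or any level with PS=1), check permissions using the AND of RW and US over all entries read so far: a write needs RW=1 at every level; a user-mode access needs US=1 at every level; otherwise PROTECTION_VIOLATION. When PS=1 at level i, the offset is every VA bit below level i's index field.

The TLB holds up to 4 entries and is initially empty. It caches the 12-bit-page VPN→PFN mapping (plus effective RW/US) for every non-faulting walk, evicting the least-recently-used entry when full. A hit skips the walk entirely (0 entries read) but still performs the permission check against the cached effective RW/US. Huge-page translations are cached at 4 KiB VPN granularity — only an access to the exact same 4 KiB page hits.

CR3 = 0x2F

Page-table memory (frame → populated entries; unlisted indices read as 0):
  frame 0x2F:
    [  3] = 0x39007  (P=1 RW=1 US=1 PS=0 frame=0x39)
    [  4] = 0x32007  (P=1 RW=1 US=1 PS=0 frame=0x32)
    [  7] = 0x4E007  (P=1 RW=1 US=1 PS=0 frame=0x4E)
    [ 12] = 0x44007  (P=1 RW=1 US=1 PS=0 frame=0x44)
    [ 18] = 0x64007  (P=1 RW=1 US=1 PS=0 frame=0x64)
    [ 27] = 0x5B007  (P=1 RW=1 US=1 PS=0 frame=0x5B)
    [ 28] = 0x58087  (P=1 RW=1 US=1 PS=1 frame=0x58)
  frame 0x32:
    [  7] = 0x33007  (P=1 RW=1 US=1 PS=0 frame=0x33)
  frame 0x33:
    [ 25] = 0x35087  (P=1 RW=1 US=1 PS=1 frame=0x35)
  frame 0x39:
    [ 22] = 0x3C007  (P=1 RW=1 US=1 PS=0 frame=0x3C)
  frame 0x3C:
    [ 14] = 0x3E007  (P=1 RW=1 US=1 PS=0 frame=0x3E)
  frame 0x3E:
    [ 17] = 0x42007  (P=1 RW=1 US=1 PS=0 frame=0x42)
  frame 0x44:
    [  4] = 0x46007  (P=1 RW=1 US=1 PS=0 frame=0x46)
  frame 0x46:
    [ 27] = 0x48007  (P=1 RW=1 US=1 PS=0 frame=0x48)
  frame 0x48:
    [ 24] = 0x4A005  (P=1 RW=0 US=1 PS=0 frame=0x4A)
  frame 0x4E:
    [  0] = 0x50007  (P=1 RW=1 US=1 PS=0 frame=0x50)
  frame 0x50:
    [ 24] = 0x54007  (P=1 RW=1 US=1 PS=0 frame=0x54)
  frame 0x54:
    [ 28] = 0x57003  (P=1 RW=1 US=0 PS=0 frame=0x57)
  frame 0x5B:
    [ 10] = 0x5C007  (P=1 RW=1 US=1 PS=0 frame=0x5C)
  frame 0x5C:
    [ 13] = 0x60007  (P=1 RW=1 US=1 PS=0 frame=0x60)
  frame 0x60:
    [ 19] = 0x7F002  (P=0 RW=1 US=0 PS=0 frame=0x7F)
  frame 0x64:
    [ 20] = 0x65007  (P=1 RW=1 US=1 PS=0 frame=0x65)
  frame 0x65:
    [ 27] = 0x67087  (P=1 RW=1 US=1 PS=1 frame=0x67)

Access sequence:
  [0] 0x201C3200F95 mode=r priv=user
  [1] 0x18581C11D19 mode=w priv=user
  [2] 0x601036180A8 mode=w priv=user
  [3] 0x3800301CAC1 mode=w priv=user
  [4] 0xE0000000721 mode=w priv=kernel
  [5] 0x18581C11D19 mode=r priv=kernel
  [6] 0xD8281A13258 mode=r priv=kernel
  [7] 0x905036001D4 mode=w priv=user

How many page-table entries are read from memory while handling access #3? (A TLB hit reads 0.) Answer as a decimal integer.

Trace:
#0 VA=0x201C3200F95 (r,user):
  L0: frame=0x2F idx=4 entry=0x32007 [P=1 RW=1 US=1 PS=0]
  L1: frame=0x32 idx=7 entry=0x33007 [P=1 RW=1 US=1 PS=0]
  L2: frame=0x33 idx=25 entry=0x35087 [P=1 RW=1 US=1 PS=1]
  ✓ 0x35F95 (huge @L2)  — 3 lookups
#1 VA=0x18581C11D19 (w,user):
  L0: frame=0x2F idx=3 entry=0x39007 [P=1 RW=1 US=1 PS=0]
  L1: frame=0x39 idx=22 entry=0x3C007 [P=1 RW=1 US=1 PS=0]
  L2: frame=0x3C idx=14 entry=0x3E007 [P=1 RW=1 US=1 PS=0]
  L3: frame=0x3E idx=17 entry=0x42007 [P=1 RW=1 US=1 PS=0]
  ✓ 0x42D19  — 4 lookups
#2 VA=0x601036180A8 (w,user):
  L0: frame=0x2F idx=12 entry=0x44007 [P=1 RW=1 US=1 PS=0]
  L1: frame=0x44 idx=4 entry=0x46007 [P=1 RW=1 US=1 PS=0]
  L2: frame=0x46 idx=27 entry=0x48007 [P=1 RW=1 US=1 PS=0]
  L3: frame=0x48 idx=24 entry=0x4A005 [P=1 RW=0 US=1 PS=0]
  ✗ PROTECTION_VIOLATION  [4 reads]
#3 VA=0x3800301CAC1 (w,user):
  L0: frame=0x2F idx=7 entry=0x4E007 [P=1 RW=1 US=1 PS=0]
  L1: frame=0x4E idx=0 entry=0x50007 [P=1 RW=1 US=1 PS=0]
  L2: frame=0x50 idx=24 entry=0x54007 [P=1 RW=1 US=1 PS=0]
  L3: frame=0x54 idx=28 entry=0x57003 [P=1 RW=1 US=0 PS=0]
  ✗ PROTECTION_VIOLATION  [4 reads]
#4 VA=0xE0000000721 (w,kernel):
  L0: frame=0x2F idx=28 entry=0x58087 [P=1 RW=1 US=1 PS=1]
  ✓ 0x58721 (huge @L0)  — 1 lookups
#5 VA=0x18581C11D19 (r,kernel):
  TLB hit vpn=0x18581C11 → PA=0x42D19
#6 VA=0xD8281A13258 (r,kernel):
  L0: frame=0x2F idx=27 entry=0x5B007 [P=1 RW=1 US=1 PS=0]
  L1: frame=0x5B idx=10 entry=0x5C007 [P=1 RW=1 US=1 PS=0]
  L2: frame=0x5C idx=13 entry=0x60007 [P=1 RW=1 US=1 PS=0]
  L3: frame=0x60 idx=19 entry=0x7F002 [P=0 RW=1 US=0 PS=0]
  ✗ PAGE_NOT_PRESENT  [4 reads]
#7 VA=0x905036001D4 (w,user):
  L0: frame=0x2F idx=18 entry=0x64007 [P=1 RW=1 US=1 PS=0]
  L1: frame=0x64 idx=20 entry=0x65007 [P=1 RW=1 US=1 PS=0]
  L2: frame=0x65 idx=27 entry=0x67087 [P=1 RW=1 US=1 PS=1]
  ✓ 0x671D4 (huge @L2)  — 3 lookups

Entries read for #3: 4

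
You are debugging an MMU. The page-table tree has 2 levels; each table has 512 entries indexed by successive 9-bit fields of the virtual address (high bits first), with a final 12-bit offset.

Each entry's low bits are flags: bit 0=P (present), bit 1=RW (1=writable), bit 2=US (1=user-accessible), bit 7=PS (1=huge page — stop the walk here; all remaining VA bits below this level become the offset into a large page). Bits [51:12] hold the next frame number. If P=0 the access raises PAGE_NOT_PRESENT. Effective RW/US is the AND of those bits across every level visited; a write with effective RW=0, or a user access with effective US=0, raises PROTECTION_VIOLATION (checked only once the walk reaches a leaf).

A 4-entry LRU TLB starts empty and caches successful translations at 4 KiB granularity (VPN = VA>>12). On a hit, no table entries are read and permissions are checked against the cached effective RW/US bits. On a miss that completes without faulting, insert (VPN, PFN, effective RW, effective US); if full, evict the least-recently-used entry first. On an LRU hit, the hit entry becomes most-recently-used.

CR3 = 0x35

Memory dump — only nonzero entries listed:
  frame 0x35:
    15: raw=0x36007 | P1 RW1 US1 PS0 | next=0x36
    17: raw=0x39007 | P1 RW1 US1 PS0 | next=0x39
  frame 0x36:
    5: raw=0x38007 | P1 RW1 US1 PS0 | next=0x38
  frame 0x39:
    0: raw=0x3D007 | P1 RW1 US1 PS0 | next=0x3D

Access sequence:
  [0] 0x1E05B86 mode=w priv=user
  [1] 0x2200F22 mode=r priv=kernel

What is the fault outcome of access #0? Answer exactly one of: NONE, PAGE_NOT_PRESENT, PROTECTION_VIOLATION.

Walk each access:
#0 VA=0x1E05B86 (w,user):
  L0 @0x35[15] → 0x36007  P=1,RW=1,US=1,PS=0
  L1 @0x36[5] → 0x38007  P=1,RW=1,US=1,PS=0
  ✓ 0x38B86  — 2 lookups
#1 VA=0x2200F22 (r,kernel):
  L0 @0x35[17] → 0x39007  P=1,RW=1,US=1,PS=0
  L1 @0x39[0] → 0x3D007  P=1,RW=1,US=1,PS=0
  ✓ 0x3DF22  — 2 lookups

Access #0 fault: NONE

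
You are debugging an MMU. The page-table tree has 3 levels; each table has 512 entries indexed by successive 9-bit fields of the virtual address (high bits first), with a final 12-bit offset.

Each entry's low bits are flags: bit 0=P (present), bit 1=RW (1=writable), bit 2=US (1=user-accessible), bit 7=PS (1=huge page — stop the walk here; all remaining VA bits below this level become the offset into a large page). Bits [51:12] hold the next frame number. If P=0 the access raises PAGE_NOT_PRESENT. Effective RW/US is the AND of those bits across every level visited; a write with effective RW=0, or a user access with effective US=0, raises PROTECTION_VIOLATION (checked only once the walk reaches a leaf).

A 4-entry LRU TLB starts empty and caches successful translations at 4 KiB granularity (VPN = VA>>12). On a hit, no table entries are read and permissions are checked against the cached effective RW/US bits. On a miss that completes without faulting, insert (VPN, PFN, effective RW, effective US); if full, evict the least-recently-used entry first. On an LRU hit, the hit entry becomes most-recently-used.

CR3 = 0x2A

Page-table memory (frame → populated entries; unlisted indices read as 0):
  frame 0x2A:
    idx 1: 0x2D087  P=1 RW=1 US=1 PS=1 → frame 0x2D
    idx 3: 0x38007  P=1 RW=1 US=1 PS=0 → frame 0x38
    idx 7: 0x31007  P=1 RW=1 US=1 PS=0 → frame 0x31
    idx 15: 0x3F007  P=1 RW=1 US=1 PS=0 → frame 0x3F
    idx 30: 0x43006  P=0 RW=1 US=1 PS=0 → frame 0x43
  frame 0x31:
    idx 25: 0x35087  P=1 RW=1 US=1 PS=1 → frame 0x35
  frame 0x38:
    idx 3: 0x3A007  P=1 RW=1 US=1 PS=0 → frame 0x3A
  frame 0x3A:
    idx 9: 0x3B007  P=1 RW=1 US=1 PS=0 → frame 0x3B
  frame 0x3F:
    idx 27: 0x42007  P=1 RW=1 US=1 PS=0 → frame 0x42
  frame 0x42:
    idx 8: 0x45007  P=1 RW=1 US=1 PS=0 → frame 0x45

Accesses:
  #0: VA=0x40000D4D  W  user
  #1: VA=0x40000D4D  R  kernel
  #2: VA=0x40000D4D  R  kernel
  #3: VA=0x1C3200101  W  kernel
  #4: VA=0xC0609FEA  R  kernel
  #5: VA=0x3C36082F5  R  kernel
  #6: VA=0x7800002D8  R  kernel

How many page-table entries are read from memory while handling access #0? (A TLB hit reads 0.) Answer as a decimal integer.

Per-access translation:
#0 VA=0x40000D4D (w,user):
  [0] read 0x2A idx=1: raw=0x2D087 flags P=1 W=1 U=1 S=1
  ⇒ phys 0x2DD4D (huge @L0)  [1 reads]
#1 VA=0x40000D4D (r,kernel):
  TLB hit vpn=0x40000 → PA=0x2DD4D
#2 VA=0x40000D4D (r,kernel):
  TLB hit vpn=0x40000 → PA=0x2DD4D
#3 VA=0x1C3200101 (w,kernel):
  [0] read 0x2A idx=7: raw=0x31007 flags P=1 W=1 U=1 S=0
  [1] read 0x31 idx=25: raw=0x35087 flags P=1 W=1 U=1 S=1
  ⇒ phys 0x35101 (huge @L1)  [2 reads]
#4 VA=0xC0609FEA (r,kernel):
  [0] read 0x2A idx=3: raw=0x38007 flags P=1 W=1 U=1 S=0
  [1] read 0x38 idx=3: raw=0x3A007 flags P=1 W=1 U=1 S=0
  [2] read 0x3A idx=9: raw=0x3B007 flags P=1 W=1 U=1 S=0
  ⇒ phys 0x3BFEA  [3 reads]
#5 VA=0x3C36082F5 (r,kernel):
  [0] read 0x2A idx=15: raw=0x3F007 flags P=1 W=1 U=1 S=0
  [1] read 0x3F idx=27: raw=0x42007 flags P=1 W=1 U=1 S=0
  [2] read 0x42 idx=8: raw=0x45007 flags P=1 W=1 U=1 S=0
  ⇒ phys 0x452F5  [3 reads]
#6 VA=0x7800002D8 (r,kernel):
  [0] read 0x2A idx=30: raw=0x43006 flags P=0 W=1 U=1 S=0
  → PAGE_NOT_PRESENT  (1 entries read)

Entries read for #0: 1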